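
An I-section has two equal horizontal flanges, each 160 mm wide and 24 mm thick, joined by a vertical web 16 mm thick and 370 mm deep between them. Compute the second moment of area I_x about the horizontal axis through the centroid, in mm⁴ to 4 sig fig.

I_x ≈ 3.660 × 10⁸ mm⁴

Treat the section as a set of non-overlapping primitives; coordinates are from the bounding-box lower-left.
Bottom flange: 160 × 24, A = 3 840 mm², y = 12 mm, Ī = 184 320 mm⁴.
Web: 16 × 370, A = 5 920 mm², y = 209 mm, Ī = 67 537 333 mm⁴.
Top flange: 160 × 24, A = 3 840 mm², y = 406 mm, Ī = 184 320 mm⁴.
By symmetry the centroid is at mid-height, ȳ = 209 mm.
Transfer each piece to the horizontal axis through the centroid using Ī + A·d² with d = y − 209:
  bottom flange: d = -197 mm → contributes +149 210 880 mm⁴
  web: d = 0 mm → contributes +67 537 333 mm⁴
  top flange: d = 197 mm → contributes +149 210 880 mm⁴
Total I = 365 959 093 mm⁴.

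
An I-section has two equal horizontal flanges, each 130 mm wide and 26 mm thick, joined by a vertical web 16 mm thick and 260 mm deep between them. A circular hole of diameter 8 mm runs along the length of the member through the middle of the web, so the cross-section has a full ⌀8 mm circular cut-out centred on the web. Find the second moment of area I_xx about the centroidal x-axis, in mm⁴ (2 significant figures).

I_xx ≈ 1.6 × 10⁸ mm⁴

Split into non-overlapping primitives; take the origin at the lower-left of the bounding box.
Bottom flange: 130 × 26, A = 3 380 mm², y = 13 mm, Ī = 190 407 mm⁴.
Web: 16 × 260, A = 4 160 mm², y = 156 mm, Ī = 23 434 667 mm⁴.
Top flange: 130 × 26, A = 3 380 mm², y = 299 mm, Ī = 190 407 mm⁴.
Hole (subtracted): ⌀8, A = 50.27 mm², y = 156 mm, Ī = 201.1 mm⁴.
By symmetry the centroid is at mid-height, ȳ = 156 mm.
Transfer each piece to the centroidal x-axis using Ī + A·d² with d = y − 156:
  bottom flange: d = -143 mm → contributes +69 308 027 mm⁴
  web: d = 0 mm → contributes +23 434 667 mm⁴
  top flange: d = 143 mm → contributes +69 308 027 mm⁴
  hole: d = 0 mm → contributes −201.1 mm⁴
Total I = 162 050 519 mm⁴.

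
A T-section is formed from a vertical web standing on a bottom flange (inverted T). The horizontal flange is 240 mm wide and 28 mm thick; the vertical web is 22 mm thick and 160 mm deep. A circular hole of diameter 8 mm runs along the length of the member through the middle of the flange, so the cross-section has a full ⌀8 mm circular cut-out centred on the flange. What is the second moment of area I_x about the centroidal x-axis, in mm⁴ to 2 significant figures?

Treat the section as a set of non-overlapping primitives; coordinates are from the bounding-box lower-left.
Flange: 240 × 28, A = 6 720 mm², y = 14 mm, Ī = 439 040 mm⁴.
Web: 22 × 160, A = 3 520 mm², y = 108 mm, Ī = 7 509 333 mm⁴.
Hole (subtracted): ⌀8, A = 50.27 mm², y = 14 mm, Ī = 201.1 mm⁴.
Centroid: ȳ = ΣA·y / ΣA = 46.47 mm.
Transfer each piece to the centroidal x-axis using Ī + A·d² with d = y − 46.47:
  flange: d = -32.47 mm → contributes +7 524 770 mm⁴
  web: d = 61.53 mm → contributes +20 835 024 mm⁴
  hole: d = -32.47 mm → contributes −53 202 mm⁴
Total I = 28 306 591 mm⁴.

I_x ≈ 2.8 × 10⁷ mm⁴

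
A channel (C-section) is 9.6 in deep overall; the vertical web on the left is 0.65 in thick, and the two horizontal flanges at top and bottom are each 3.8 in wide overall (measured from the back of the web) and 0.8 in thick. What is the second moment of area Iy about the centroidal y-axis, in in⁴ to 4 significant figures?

Treat the section as a set of non-overlapping primitives; coordinates are from the bounding-box lower-left.
Web: 0.65 × 9.6, A = 6.24 in², x = 0.325 in, Ī = 0.2197 in⁴.
Top flange (beyond web): 3.15 × 0.8, A = 2.52 in², x = 2.225 in, Ī = 2.08373 in⁴.
Bottom flange (beyond web): 3.15 × 0.8, A = 2.52 in², x = 2.225 in, Ī = 2.08373 in⁴.
Centroid: x̄ = ΣA·x / ΣA = 1.17394 in.
Transfer each piece to the centroidal y-axis using Ī + A·d² with d = x − 1.17394:
  web: d = -0.848936 in → contributes +4.71682 in⁴
  top flange (beyond web): d = 1.05106 in → contributes +4.86766 in⁴
  bottom flange (beyond web): d = 1.05106 in → contributes +4.86766 in⁴
Total I = 14.4521 in⁴.

Iy ≈ 14.45 in⁴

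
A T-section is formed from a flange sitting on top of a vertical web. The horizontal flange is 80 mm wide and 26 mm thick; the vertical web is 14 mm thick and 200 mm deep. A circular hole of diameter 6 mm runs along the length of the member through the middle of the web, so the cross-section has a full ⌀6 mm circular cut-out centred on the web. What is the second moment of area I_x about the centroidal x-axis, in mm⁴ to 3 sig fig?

Treat the section as a set of non-overlapping primitives; coordinates are from the bounding-box lower-left.
Flange: 80 × 26, A = 2 080 mm², y = 213 mm, Ī = 117 173 mm⁴.
Web: 14 × 200, A = 2 800 mm², y = 100 mm, Ī = 9 333 333 mm⁴.
Hole (subtracted): ⌀6, A = 28.274 mm², y = 100 mm, Ī = 63.617 mm⁴.
Centroid: ȳ = ΣA·y / ΣA = 148.44 mm.
Transfer each piece to the centroidal x-axis using Ī + A·d² with d = y − 148.44:
  flange: d = 64.555 mm → contributes +8 785 360 mm⁴
  web: d = -48.445 mm → contributes +15 904 600 mm⁴
  hole: d = -48.445 mm → contributes −66 420 mm⁴
Total I = 24 623 540 mm⁴.

I_x ≈ 2.46 × 10⁷ mm⁴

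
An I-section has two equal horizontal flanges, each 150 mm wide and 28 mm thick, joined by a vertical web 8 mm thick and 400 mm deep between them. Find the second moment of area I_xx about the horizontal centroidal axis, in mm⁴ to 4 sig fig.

I_xx ≈ 4.279 × 10⁸ mm⁴

Decompose the section into non-overlapping parts with the origin at the bottom-left of its bounding rectangle.
Bottom flange: 150 × 28, A = 4 200 mm², y = 14 mm, Ī = 274 400 mm⁴.
Web: 8 × 400, A = 3 200 mm², y = 228 mm, Ī = 42 666 667 mm⁴.
Top flange: 150 × 28, A = 4 200 mm², y = 442 mm, Ī = 274 400 mm⁴.
By symmetry the centroid is at mid-height, ȳ = 228 mm.
Transfer each piece to the horizontal centroidal axis using Ī + A·d² with d = y − 228:
  bottom flange: d = -214 mm → contributes +192 617 600 mm⁴
  web: d = 0 mm → contributes +42 666 667 mm⁴
  top flange: d = 214 mm → contributes +192 617 600 mm⁴
Total I = 427 901 867 mm⁴.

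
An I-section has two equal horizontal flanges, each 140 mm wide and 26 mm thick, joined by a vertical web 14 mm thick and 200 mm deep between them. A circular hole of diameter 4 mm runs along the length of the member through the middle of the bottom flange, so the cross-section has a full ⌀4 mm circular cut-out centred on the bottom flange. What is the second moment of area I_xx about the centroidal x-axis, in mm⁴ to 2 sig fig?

Treat the section as a set of non-overlapping primitives; coordinates are from the bounding-box lower-left.
Bottom flange: 140 × 26, A = 3 640 mm², y = 13 mm, Ī = 205 053 mm⁴.
Web: 14 × 200, A = 2 800 mm², y = 126 mm, Ī = 9 333 333 mm⁴.
Top flange: 140 × 26, A = 3 640 mm², y = 239 mm, Ī = 205 053 mm⁴.
Hole (subtracted): ⌀4, A = 12.57 mm², y = 13 mm, Ī = 12.57 mm⁴.
Centroid: ȳ = ΣA·y / ΣA = 126.1 mm.
Transfer each piece to the centroidal x-axis using Ī + A·d² with d = y − 126.1:
  bottom flange: d = -113.1 mm → contributes +46 800 318 mm⁴
  web: d = -0.141 mm → contributes +9 333 389 mm⁴
  top flange: d = 112.9 mm → contributes +46 568 253 mm⁴
  hole: d = -113.1 mm → contributes −160 873 mm⁴
Total I = 102 541 087 mm⁴.

I_xx ≈ 1.0 × 10⁸ mm⁴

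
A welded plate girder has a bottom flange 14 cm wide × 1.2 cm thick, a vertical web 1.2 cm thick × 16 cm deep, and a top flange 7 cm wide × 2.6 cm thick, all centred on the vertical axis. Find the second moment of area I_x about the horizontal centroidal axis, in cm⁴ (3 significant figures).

Break the section into simple shapes (no overlaps), measuring from the bottom-left corner of the bounding box.
Bottom plate: 14 × 1.2, A = 16.8 cm², y = 0.6 cm, Ī = 2.016 cm⁴.
Web plate: 1.2 × 16, A = 19.2 cm², y = 9.2 cm, Ī = 409.6 cm⁴.
Top plate: 7 × 2.6, A = 18.2 cm², y = 18.5 cm, Ī = 10.253 cm⁴.
Centroid: ȳ = ΣA·y / ΣA = 9.6572 cm.
Transfer each piece to the horizontal centroidal axis using Ī + A·d² with d = y − 9.6572:
  bottom plate: d = -9.0572 cm → contributes +1380.2 cm⁴
  web plate: d = -0.4572 cm → contributes +413.61 cm⁴
  top plate: d = 8.8428 cm → contributes +1433.4 cm⁴
Total I = 3227.2 cm⁴.

I_x ≈ 3230 cm⁴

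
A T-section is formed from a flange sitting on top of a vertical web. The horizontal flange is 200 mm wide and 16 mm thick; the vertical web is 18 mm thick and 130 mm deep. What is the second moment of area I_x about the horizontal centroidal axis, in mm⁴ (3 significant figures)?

I_x ≈ 1.06 × 10⁷ mm⁴

Split into non-overlapping primitives; take the origin at the lower-left of the bounding box.
Flange: 200 × 16, A = 3 200 mm², y = 138 mm, Ī = 68 267 mm⁴.
Web: 18 × 130, A = 2 340 mm², y = 65 mm, Ī = 3 295 500 mm⁴.
Centroid: ȳ = ΣA·y / ΣA = 107.17 mm.
Transfer each piece to the horizontal centroidal axis using Ī + A·d² with d = y − 107.17:
  flange: d = 30.834 mm → contributes +3 110 608 mm⁴
  web: d = -42.166 mm → contributes +7 455 966 mm⁴
Total I = 10 566 574 mm⁴.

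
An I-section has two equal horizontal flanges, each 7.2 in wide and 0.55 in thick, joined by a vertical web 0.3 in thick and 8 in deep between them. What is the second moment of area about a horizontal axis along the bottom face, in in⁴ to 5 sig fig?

Treat the section as a set of non-overlapping primitives; coordinates are from the bounding-box lower-left.
Bottom flange: 7.2 × 0.55, A = 3.96 in², y = 0.275 in, Ī = 0.099825 in⁴.
Web: 0.3 × 8, A = 2.4 in², y = 4.55 in, Ī = 12.8 in⁴.
Top flange: 7.2 × 0.55, A = 3.96 in², y = 8.825 in, Ī = 0.099825 in⁴.
Transfer each piece to the bottom edge using Ī + A·d² with d = y − 0:
  bottom flange: d = 0.275 in → contributes +0.3993 in⁴
  web: d = 4.55 in → contributes +62.486 in⁴
  top flange: d = 8.825 in → contributes +308.5071 in⁴
Total I = 371.3924 in⁴.

I_base ≈ 371.39 in⁴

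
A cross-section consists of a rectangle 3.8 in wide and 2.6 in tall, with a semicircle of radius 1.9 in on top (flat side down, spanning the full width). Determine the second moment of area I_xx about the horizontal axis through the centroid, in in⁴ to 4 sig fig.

I_xx ≈ 22.98 in⁴

Split into non-overlapping primitives; take the origin at the lower-left of the bounding box.
Rectangular body: 3.8 × 2.6, A = 9.88 in², y = 1.3 in, Ī = 5.56573 in⁴.
Semicircular cap: semicircle r = 1.9, A = 5.67057 in², y = 3.40639 in, Ī = 1.43036 in⁴.
Centroid: ȳ = ΣA·y / ΣA = 2.0681 in.
Transfer each piece to the horizontal axis through the centroid using Ī + A·d² with d = y − 2.0681:
  rectangular body: d = -0.768101 in → contributes +11.3947 in⁴
  semicircular cap: d = 1.33828 in → contributes +11.5864 in⁴
Total I = 22.9811 in⁴.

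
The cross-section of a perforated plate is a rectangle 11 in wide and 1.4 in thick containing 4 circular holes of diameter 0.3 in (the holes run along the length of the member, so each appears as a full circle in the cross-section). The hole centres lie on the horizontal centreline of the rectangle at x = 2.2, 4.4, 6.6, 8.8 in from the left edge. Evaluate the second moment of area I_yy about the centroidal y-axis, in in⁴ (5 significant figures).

I_yy ≈ 153.57 in⁴

Decompose the section into non-overlapping parts with the origin at the bottom-left of its bounding rectangle.
Plate: 11 × 1.4, A = 15.4 in², x = 5.5 in, Ī = 155.2833 in⁴.
Hole 1 (subtracted): ⌀0.3, A = 0.07068583 in², x = 2.2 in, Ī = 0.0003976078 in⁴.
Hole 2 (subtracted): ⌀0.3, A = 0.07068583 in², x = 4.4 in, Ī = 0.0003976078 in⁴.
Hole 3 (subtracted): ⌀0.3, A = 0.07068583 in², x = 6.6 in, Ī = 0.0003976078 in⁴.
Hole 4 (subtracted): ⌀0.3, A = 0.07068583 in², x = 8.8 in, Ī = 0.0003976078 in⁴.
By symmetry the centroid is at mid-width, x̄ = 5.5 in.
Transfer each piece to the centroidal y-axis using Ī + A·d² with d = x − 5.5:
  plate: d = 0 in → contributes +155.2833 in⁴
  hole 1: d = -3.3 in → contributes −0.7701663 in⁴
  hole 2: d = -1.1 in → contributes −0.08592747 in⁴
  hole 3: d = 1.1 in → contributes −0.08592747 in⁴
  hole 4: d = 3.3 in → contributes −0.7701663 in⁴
Total I = 153.5711 in⁴.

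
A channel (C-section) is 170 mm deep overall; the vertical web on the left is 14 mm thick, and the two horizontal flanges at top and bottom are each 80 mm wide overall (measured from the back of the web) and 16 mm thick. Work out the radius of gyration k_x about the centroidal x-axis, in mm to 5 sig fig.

k_x ≈ 63.825 mm

Split into non-overlapping primitives; take the origin at the lower-left of the bounding box.
Web: 14 × 170, A = 2 380 mm², y = 85 mm, Ī = 5 731 833 mm⁴.
Top flange (beyond web): 66 × 16, A = 1 056 mm², y = 162 mm, Ī = 22 528 mm⁴.
Bottom flange (beyond web): 66 × 16, A = 1 056 mm², y = 8 mm, Ī = 22 528 mm⁴.
By symmetry the centroid is at mid-height, ȳ = 85 mm.
Transfer each piece to the centroidal x-axis using Ī + A·d² with d = y − 85:
  web: d = 0 mm → contributes +5 731 833 mm⁴
  top flange (beyond web): d = 77 mm → contributes +6 283 552 mm⁴
  bottom flange (beyond web): d = -77 mm → contributes +6 283 552 mm⁴
Total I = 18 298 937 mm⁴.
Radius of gyration: k = √(I/A) = √(18 298 937 / 4 492) = 63.82533 mm.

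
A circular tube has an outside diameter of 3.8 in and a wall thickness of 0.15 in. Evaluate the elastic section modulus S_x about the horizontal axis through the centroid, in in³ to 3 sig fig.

S_x ≈ 1.51 in³

Split into non-overlapping primitives; take the origin at the lower-left of the bounding box.
Outer circle: ⌀3.8, A = 11.341 in², y = 1.9 in, Ī = 10.235 in⁴.
Bore (subtracted): ⌀3.5, A = 9.6211 in², y = 1.9 in, Ī = 7.3662 in⁴.
By symmetry the centroid is at mid-height, ȳ = 1.9 in.
All pieces are centred on the horizontal axis through the centroid, so I = ΣĪ (holes subtracted) = 2.8692 in⁴.
Extreme fibre distance c = 1.9 in; S = I/c = 1.5101 in³.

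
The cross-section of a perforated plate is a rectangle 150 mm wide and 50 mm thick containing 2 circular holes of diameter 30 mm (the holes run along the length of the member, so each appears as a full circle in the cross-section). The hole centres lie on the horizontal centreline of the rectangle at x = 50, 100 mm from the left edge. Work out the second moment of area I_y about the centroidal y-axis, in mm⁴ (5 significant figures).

I_y ≈ 1.3099 × 10⁷ mm⁴

Treat the section as a set of non-overlapping primitives; coordinates are from the bounding-box lower-left.
Plate: 150 × 50, A = 7 500 mm², x = 75 mm, Ī = 14 062 500 mm⁴.
Hole 1 (subtracted): ⌀30, A = 706.8583 mm², x = 50 mm, Ī = 39760.78 mm⁴.
Hole 2 (subtracted): ⌀30, A = 706.8583 mm², x = 100 mm, Ī = 39760.78 mm⁴.
By symmetry the centroid is at mid-width, x̄ = 75 mm.
Transfer each piece to the centroidal y-axis using Ī + A·d² with d = x − 75:
  plate: d = 0 mm → contributes +14 062 500 mm⁴
  hole 1: d = -25 mm → contributes −481547.2 mm⁴
  hole 2: d = 25 mm → contributes −481547.2 mm⁴
Total I = 13 099 406 mm⁴.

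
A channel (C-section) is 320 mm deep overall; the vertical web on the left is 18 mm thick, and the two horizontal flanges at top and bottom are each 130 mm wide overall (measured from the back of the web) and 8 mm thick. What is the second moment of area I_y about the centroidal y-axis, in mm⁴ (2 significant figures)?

Treat the section as a set of non-overlapping primitives; coordinates are from the bounding-box lower-left.
Web: 18 × 320, A = 5 760 mm², x = 9 mm, Ī = 155 520 mm⁴.
Top flange (beyond web): 112 × 8, A = 896 mm², x = 74 mm, Ī = 936 619 mm⁴.
Bottom flange (beyond web): 112 × 8, A = 896 mm², x = 74 mm, Ī = 936 619 mm⁴.
Centroid: x̄ = ΣA·x / ΣA = 24.42 mm.
Transfer each piece to the centroidal y-axis using Ī + A·d² with d = x − 24.42:
  web: d = -15.42 mm → contributes +1 525 775 mm⁴
  top flange (beyond web): d = 49.58 mm → contributes +3 138 813 mm⁴
  bottom flange (beyond web): d = 49.58 mm → contributes +3 138 813 mm⁴
Total I = 7 803 401 mm⁴.

I_y ≈ 7.8 × 10⁶ mm⁴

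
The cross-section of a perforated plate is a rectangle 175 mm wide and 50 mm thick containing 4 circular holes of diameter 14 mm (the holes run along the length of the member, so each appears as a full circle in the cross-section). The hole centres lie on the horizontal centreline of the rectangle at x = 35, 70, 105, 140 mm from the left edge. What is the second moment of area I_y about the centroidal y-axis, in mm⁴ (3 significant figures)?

I_y ≈ 2.14 × 10⁷ mm⁴

Break the section into simple shapes (no overlaps), measuring from the bottom-left corner of the bounding box.
Plate: 175 × 50, A = 8 750 mm², x = 87.5 mm, Ī = 22 330 729 mm⁴.
Hole 1 (subtracted): ⌀14, A = 153.94 mm², x = 35 mm, Ī = 1885.7 mm⁴.
Hole 2 (subtracted): ⌀14, A = 153.94 mm², x = 70 mm, Ī = 1885.7 mm⁴.
Hole 3 (subtracted): ⌀14, A = 153.94 mm², x = 105 mm, Ī = 1885.7 mm⁴.
Hole 4 (subtracted): ⌀14, A = 153.94 mm², x = 140 mm, Ī = 1885.7 mm⁴.
By symmetry the centroid is at mid-width, x̄ = 87.5 mm.
Transfer each piece to the centroidal y-axis using Ī + A·d² with d = x − 87.5:
  plate: d = 0 mm → contributes +22 330 729 mm⁴
  hole 1: d = -52.5 mm → contributes −426 177 mm⁴
  hole 2: d = -17.5 mm → contributes −49 029 mm⁴
  hole 3: d = 17.5 mm → contributes −49 029 mm⁴
  hole 4: d = 52.5 mm → contributes −426 177 mm⁴
Total I = 21 380 316 mm⁴.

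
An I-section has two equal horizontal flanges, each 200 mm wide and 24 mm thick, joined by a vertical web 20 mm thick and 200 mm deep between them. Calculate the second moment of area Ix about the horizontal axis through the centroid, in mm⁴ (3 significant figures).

Break the section into simple shapes (no overlaps), measuring from the bottom-left corner of the bounding box.
Bottom flange: 200 × 24, A = 4 800 mm², y = 12 mm, Ī = 230 400 mm⁴.
Web: 20 × 200, A = 4 000 mm², y = 124 mm, Ī = 13 333 333 mm⁴.
Top flange: 200 × 24, A = 4 800 mm², y = 236 mm, Ī = 230 400 mm⁴.
By symmetry the centroid is at mid-height, ȳ = 124 mm.
Transfer each piece to the horizontal axis through the centroid using Ī + A·d² with d = y − 124:
  bottom flange: d = -112 mm → contributes +60 441 600 mm⁴
  web: d = 0 mm → contributes +13 333 333 mm⁴
  top flange: d = 112 mm → contributes +60 441 600 mm⁴
Total I = 134 216 533 mm⁴.

Ix ≈ 1.34 × 10⁸ mm⁴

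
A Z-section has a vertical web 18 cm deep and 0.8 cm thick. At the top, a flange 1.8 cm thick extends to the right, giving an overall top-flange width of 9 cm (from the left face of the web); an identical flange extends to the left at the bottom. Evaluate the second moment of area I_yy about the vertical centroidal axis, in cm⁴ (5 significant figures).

I_yy ≈ 763.96 cm⁴

Split into non-overlapping primitives; take the origin at the lower-left of the bounding box.
Web: 0.8 × 18, A = 14.4 cm², x = 8.6 cm, Ī = 0.768 cm⁴.
Top flange (beyond web): 8.2 × 1.8, A = 14.76 cm², x = 13.1 cm, Ī = 82.7052 cm⁴.
Bottom flange (beyond web): 8.2 × 1.8, A = 14.76 cm², x = 4.1 cm, Ī = 82.7052 cm⁴.
Centroid: x̄ = ΣA·x / ΣA = 8.6 cm.
Transfer each piece to the vertical centroidal axis using Ī + A·d² with d = x − 8.6:
  web: d = 0 cm → contributes +0.768 cm⁴
  top flange (beyond web): d = 4.5 cm → contributes +381.5952 cm⁴
  bottom flange (beyond web): d = -4.5 cm → contributes +381.5952 cm⁴
Total I = 763.9584 cm⁴.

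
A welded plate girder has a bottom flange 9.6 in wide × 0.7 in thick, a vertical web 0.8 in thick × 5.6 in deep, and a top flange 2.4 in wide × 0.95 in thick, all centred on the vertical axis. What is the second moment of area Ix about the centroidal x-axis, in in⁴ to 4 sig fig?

Ix ≈ 89.36 in⁴

Decompose the section into non-overlapping parts with the origin at the bottom-left of its bounding rectangle.
Bottom plate: 9.6 × 0.7, A = 6.72 in², y = 0.35 in, Ī = 0.2744 in⁴.
Web plate: 0.8 × 5.6, A = 4.48 in², y = 3.5 in, Ī = 11.7077 in⁴.
Top plate: 2.4 × 0.95, A = 2.28 in², y = 6.775 in, Ī = 0.171475 in⁴.
Centroid: ȳ = ΣA·y / ΣA = 2.48361 in.
Transfer each piece to the centroidal x-axis using Ī + A·d² with d = y − 2.48361:
  bottom plate: d = -2.13361 in → contributes +30.8657 in⁴
  web plate: d = 1.01639 in → contributes +16.3358 in⁴
  top plate: d = 4.29139 in → contributes +42.1601 in⁴
Total I = 89.3616 in⁴.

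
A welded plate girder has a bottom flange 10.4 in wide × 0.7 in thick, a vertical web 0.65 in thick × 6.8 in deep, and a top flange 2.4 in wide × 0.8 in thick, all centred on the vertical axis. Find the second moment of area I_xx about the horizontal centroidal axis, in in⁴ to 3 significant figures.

I_xx ≈ 118 in⁴

Break the section into simple shapes (no overlaps), measuring from the bottom-left corner of the bounding box.
Bottom plate: 10.4 × 0.7, A = 7.28 in², y = 0.35 in, Ī = 0.29727 in⁴.
Web plate: 0.65 × 6.8, A = 4.42 in², y = 4.1 in, Ī = 17.032 in⁴.
Top plate: 2.4 × 0.8, A = 1.92 in², y = 7.9 in, Ī = 0.1024 in⁴.
Centroid: ȳ = ΣA·y / ΣA = 2.6313 in.
Transfer each piece to the horizontal centroidal axis using Ī + A·d² with d = y − 2.6313:
  bottom plate: d = -2.2813 in → contributes +38.184 in⁴
  web plate: d = 1.4687 in → contributes +26.566 in⁴
  top plate: d = 5.2687 in → contributes +53.401 in⁴
Total I = 118.15 in⁴.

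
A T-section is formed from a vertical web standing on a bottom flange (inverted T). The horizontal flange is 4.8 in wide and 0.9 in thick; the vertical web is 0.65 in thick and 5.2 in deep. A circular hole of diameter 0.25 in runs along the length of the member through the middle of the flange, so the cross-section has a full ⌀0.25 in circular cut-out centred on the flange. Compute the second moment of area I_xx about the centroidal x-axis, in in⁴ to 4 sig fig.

Split into non-overlapping primitives; take the origin at the lower-left of the bounding box.
Flange: 4.8 × 0.9, A = 4.32 in², y = 0.45 in, Ī = 0.2916 in⁴.
Web: 0.65 × 5.2, A = 3.38 in², y = 3.5 in, Ī = 7.61627 in⁴.
Hole (subtracted): ⌀0.25, A = 0.0490874 in², y = 0.45 in, Ī = 0.000191748 in⁴.
Centroid: ȳ = ΣA·y / ΣA = 1.79742 in.
Transfer each piece to the centroidal x-axis using Ī + A·d² with d = y − 1.79742:
  flange: d = -1.34742 in → contributes +8.13475 in⁴
  web: d = 1.70258 in → contributes +17.4141 in⁴
  hole: d = -1.34742 in → contributes −0.089312 in⁴
Total I = 25.4596 in⁴.

I_xx ≈ 25.46 in⁴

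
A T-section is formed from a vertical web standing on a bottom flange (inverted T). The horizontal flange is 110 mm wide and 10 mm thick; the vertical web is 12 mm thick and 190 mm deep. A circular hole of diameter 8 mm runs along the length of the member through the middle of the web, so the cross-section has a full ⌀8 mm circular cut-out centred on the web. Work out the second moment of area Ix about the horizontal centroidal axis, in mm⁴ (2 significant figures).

Ix ≈ 1.4 × 10⁷ mm⁴

Treat the section as a set of non-overlapping primitives; coordinates are from the bounding-box lower-left.
Flange: 110 × 10, A = 1 100 mm², y = 5 mm, Ī = 9 167 mm⁴.
Web: 12 × 190, A = 2 280 mm², y = 105 mm, Ī = 6 859 000 mm⁴.
Hole (subtracted): ⌀8, A = 50.27 mm², y = 105 mm, Ī = 201.1 mm⁴.
Centroid: ȳ = ΣA·y / ΣA = 71.96 mm.
Transfer each piece to the horizontal centroidal axis using Ī + A·d² with d = y − 71.96:
  flange: d = -66.96 mm → contributes +4 941 811 mm⁴
  web: d = 33.04 mm → contributes +9 347 290 mm⁴
  hole: d = 33.04 mm → contributes −55 059 mm⁴
Total I = 14 234 042 mm⁴.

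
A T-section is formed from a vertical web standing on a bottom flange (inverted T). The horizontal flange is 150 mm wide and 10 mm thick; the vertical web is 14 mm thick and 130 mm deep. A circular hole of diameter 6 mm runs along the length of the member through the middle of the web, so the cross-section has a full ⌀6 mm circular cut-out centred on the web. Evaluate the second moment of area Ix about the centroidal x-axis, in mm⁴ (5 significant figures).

Decompose the section into non-overlapping parts with the origin at the bottom-left of its bounding rectangle.
Flange: 150 × 10, A = 1 500 mm², y = 5 mm, Ī = 12 500 mm⁴.
Web: 14 × 130, A = 1 820 mm², y = 75 mm, Ī = 2 563 167 mm⁴.
Hole (subtracted): ⌀6, A = 28.27433 mm², y = 75 mm, Ī = 63.61725 mm⁴.
Centroid: ȳ = ΣA·y / ΣA = 43.10184 mm.
Transfer each piece to the centroidal x-axis using Ī + A·d² with d = y − 43.10184:
  flange: d = -38.10184 mm → contributes +2 190 125 mm⁴
  web: d = 31.89816 mm → contributes +4 415 004 mm⁴
  hole: d = 31.89816 mm → contributes −28832.55 mm⁴
Total I = 6 576 296 mm⁴.

Ix ≈ 6.5763 × 10⁶ mm⁴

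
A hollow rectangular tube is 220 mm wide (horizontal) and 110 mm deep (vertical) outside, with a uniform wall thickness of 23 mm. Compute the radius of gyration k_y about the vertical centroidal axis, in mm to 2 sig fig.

k_y ≈ 73 mm

Decompose the section into non-overlapping parts with the origin at the bottom-left of its bounding rectangle.
Outer rectangle: 220 × 110, A = 24 200 mm², x = 110 mm, Ī = 97 606 667 mm⁴.
Inner void (subtracted): 174 × 64, A = 11 136 mm², x = 110 mm, Ī = 28 096 128 mm⁴.
By symmetry the centroid is at mid-width, x̄ = 110 mm.
All pieces are centred on the vertical centroidal axis, so I = ΣĪ (holes subtracted) = 69 510 539 mm⁴.
Radius of gyration: k = √(I/A) = √(69 510 539 / 13 064) = 72.94 mm.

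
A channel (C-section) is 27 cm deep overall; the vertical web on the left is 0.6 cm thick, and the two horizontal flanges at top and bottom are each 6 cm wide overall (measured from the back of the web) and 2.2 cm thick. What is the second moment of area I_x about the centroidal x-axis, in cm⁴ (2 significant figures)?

I_x ≈ 4600 cm⁴

Break the section into simple shapes (no overlaps), measuring from the bottom-left corner of the bounding box.
Web: 0.6 × 27, A = 16.2 cm², y = 13.5 cm, Ī = 984.2 cm⁴.
Top flange (beyond web): 5.4 × 2.2, A = 11.88 cm², y = 25.9 cm, Ī = 4.792 cm⁴.
Bottom flange (beyond web): 5.4 × 2.2, A = 11.88 cm², y = 1.1 cm, Ī = 4.792 cm⁴.
By symmetry the centroid is at mid-height, ȳ = 13.5 cm.
Transfer each piece to the centroidal x-axis using Ī + A·d² with d = y − 13.5:
  web: d = 0 cm → contributes +984.2 cm⁴
  top flange (beyond web): d = 12.4 cm → contributes +1 831 cm⁴
  bottom flange (beyond web): d = -12.4 cm → contributes +1 831 cm⁴
Total I = 4 647 cm⁴.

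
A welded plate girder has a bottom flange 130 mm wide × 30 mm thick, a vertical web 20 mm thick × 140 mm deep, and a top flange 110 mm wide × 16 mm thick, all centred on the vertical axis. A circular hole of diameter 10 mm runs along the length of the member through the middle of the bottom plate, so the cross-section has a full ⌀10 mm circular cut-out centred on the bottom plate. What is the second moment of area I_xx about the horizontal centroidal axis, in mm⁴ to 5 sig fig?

Treat the section as a set of non-overlapping primitives; coordinates are from the bounding-box lower-left.
Bottom plate: 130 × 30, A = 3 900 mm², y = 15 mm, Ī = 292 500 mm⁴.
Web plate: 20 × 140, A = 2 800 mm², y = 100 mm, Ī = 4 573 333 mm⁴.
Top plate: 110 × 16, A = 1 760 mm², y = 178 mm, Ī = 37546.67 mm⁴.
Hole (subtracted): ⌀10, A = 78.53982 mm², y = 15 mm, Ī = 490.8739 mm⁴.
Centroid: ȳ = ΣA·y / ΣA = 77.62393 mm.
Transfer each piece to the horizontal centroidal axis using Ī + A·d² with d = y − 77.62393:
  bottom plate: d = -62.62393 mm → contributes +15 587 352 mm⁴
  web plate: d = 22.37607 mm → contributes +5 975 261 mm⁴
  top plate: d = 100.3761 mm → contributes +17 770 171 mm⁴
  hole: d = -62.62393 mm → contributes −308504.9 mm⁴
Total I = 39 024 279 mm⁴.

I_xx ≈ 3.9024 × 10⁷ mm⁴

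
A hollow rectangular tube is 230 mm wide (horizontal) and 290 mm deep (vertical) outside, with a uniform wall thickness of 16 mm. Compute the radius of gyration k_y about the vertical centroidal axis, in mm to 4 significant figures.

k_y ≈ 90.23 mm

Split into non-overlapping primitives; take the origin at the lower-left of the bounding box.
Outer rectangle: 230 × 290, A = 66 700 mm², x = 115 mm, Ī = 294 035 833 mm⁴.
Inner void (subtracted): 198 × 258, A = 51 084 mm², x = 115 mm, Ī = 166 891 428 mm⁴.
By symmetry the centroid is at mid-width, x̄ = 115 mm.
All pieces are centred on the vertical centroidal axis, so I = ΣĪ (holes subtracted) = 127 144 405 mm⁴.
Radius of gyration: k = √(I/A) = √(127 144 405 / 15 616) = 90.2327 mm.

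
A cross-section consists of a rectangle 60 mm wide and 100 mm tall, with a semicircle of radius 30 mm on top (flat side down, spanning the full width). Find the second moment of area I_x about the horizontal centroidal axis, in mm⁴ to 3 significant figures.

I_x ≈ 9.59 × 10⁶ mm⁴

Treat the section as a set of non-overlapping primitives; coordinates are from the bounding-box lower-left.
Rectangular body: 60 × 100, A = 6 000 mm², y = 50 mm, Ī = 5 000 000 mm⁴.
Semicircular cap: semicircle r = 30, A = 1413.7 mm², y = 112.73 mm, Ī = 88 903 mm⁴.
Centroid: ȳ = ΣA·y / ΣA = 61.962 mm.
Transfer each piece to the horizontal centroidal axis using Ī + A·d² with d = y − 61.962:
  rectangular body: d = -11.962 mm → contributes +5 858 594 mm⁴
  semicircular cap: d = 50.77 mm → contributes +3 732 889 mm⁴
Total I = 9 591 483 mm⁴.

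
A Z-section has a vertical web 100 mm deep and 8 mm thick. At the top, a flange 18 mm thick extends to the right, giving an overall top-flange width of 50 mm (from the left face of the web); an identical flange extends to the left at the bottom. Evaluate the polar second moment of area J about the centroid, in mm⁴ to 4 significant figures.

Decompose the section into non-overlapping parts with the origin at the bottom-left of its bounding rectangle.
Web: 8 × 100, A = 800 mm², y = 50 mm, Ī = 666 667 mm⁴.
Top flange (beyond web): 42 × 18, A = 756 mm², y = 91 mm, Ī = 20 412 mm⁴.
Bottom flange (beyond web): 42 × 18, A = 756 mm², y = 9 mm, Ī = 20 412 mm⁴.
Centroid: ȳ = ΣA·y / ΣA = 50 mm.
Transfer each piece to the centroidal x-axis using Ī + A·d² with d = y − 50:
  web: d = 0 mm → contributes +666 667 mm⁴
  top flange (beyond web): d = 41 mm → contributes +1 291 248 mm⁴
  bottom flange (beyond web): d = -41 mm → contributes +1 291 248 mm⁴
Total I = 3 249 163 mm⁴.
For the y-axis: x̄ = 46 mm.
Repeating about the centroidal y-axis gives I_y = 1 171 531 mm⁴.
Polar second moment: J = I_x + I_y = 4 420 693 mm⁴.

J ≈ 4.421 × 10⁶ mm⁴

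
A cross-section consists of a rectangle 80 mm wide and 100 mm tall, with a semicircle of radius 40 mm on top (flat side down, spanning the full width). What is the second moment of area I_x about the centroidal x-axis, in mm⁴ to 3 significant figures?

I_x ≈ 1.55 × 10⁷ mm⁴

Decompose the section into non-overlapping parts with the origin at the bottom-left of its bounding rectangle.
Rectangular body: 80 × 100, A = 8 000 mm², y = 50 mm, Ī = 6 666 667 mm⁴.
Semicircular cap: semicircle r = 40, A = 2513.3 mm², y = 116.98 mm, Ī = 280 978 mm⁴.
Centroid: ȳ = ΣA·y / ΣA = 66.011 mm.
Transfer each piece to the centroidal x-axis using Ī + A·d² with d = y − 66.011:
  rectangular body: d = -16.011 mm → contributes +8 717 541 mm⁴
  semicircular cap: d = 50.965 mm → contributes +6 809 113 mm⁴
Total I = 15 526 653 mm⁴.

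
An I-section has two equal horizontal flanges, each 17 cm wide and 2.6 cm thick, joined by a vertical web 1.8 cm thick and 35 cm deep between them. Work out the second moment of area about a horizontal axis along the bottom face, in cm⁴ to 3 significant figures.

I_base ≈ 9.89 × 10⁴ cm⁴

Decompose the section into non-overlapping parts with the origin at the bottom-left of its bounding rectangle.
Bottom flange: 17 × 2.6, A = 44.2 cm², y = 1.3 cm, Ī = 24.899 cm⁴.
Web: 1.8 × 35, A = 63 cm², y = 20.1 cm, Ī = 6431.3 cm⁴.
Top flange: 17 × 2.6, A = 44.2 cm², y = 38.9 cm, Ī = 24.899 cm⁴.
Transfer each piece to a horizontal axis along the bottom face using Ī + A·d² with d = y − 0:
  bottom flange: d = 1.3 cm → contributes +99.597 cm⁴
  web: d = 20.1 cm → contributes +31 884 cm⁴
  top flange: d = 38.9 cm → contributes +66 909 cm⁴
Total I = 98 892 cm⁴.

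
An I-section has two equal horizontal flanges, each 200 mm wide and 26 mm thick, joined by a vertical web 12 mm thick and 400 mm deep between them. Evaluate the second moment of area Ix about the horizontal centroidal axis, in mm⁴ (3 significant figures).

Decompose the section into non-overlapping parts with the origin at the bottom-left of its bounding rectangle.
Bottom flange: 200 × 26, A = 5 200 mm², y = 13 mm, Ī = 292 933 mm⁴.
Web: 12 × 400, A = 4 800 mm², y = 226 mm, Ī = 64 000 000 mm⁴.
Top flange: 200 × 26, A = 5 200 mm², y = 439 mm, Ī = 292 933 mm⁴.
By symmetry the centroid is at mid-height, ȳ = 226 mm.
Transfer each piece to the horizontal centroidal axis using Ī + A·d² with d = y − 226:
  bottom flange: d = -213 mm → contributes +236 211 733 mm⁴
  web: d = 0 mm → contributes +64 000 000 mm⁴
  top flange: d = 213 mm → contributes +236 211 733 mm⁴
Total I = 536 423 467 mm⁴.

Ix ≈ 5.36 × 10⁸ mm⁴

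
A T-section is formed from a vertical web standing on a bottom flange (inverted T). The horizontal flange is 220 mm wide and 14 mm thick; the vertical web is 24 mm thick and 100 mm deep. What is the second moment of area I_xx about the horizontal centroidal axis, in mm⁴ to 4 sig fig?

Break the section into simple shapes (no overlaps), measuring from the bottom-left corner of the bounding box.
Flange: 220 × 14, A = 3 080 mm², y = 7 mm, Ī = 50306.7 mm⁴.
Web: 24 × 100, A = 2 400 mm², y = 64 mm, Ī = 2 000 000 mm⁴.
Centroid: ȳ = ΣA·y / ΣA = 31.9635 mm.
Transfer each piece to the horizontal centroidal axis using Ī + A·d² with d = y − 31.9635:
  flange: d = -24.9635 mm → contributes +1 969 690 mm⁴
  web: d = 32.0365 mm → contributes +4 463 209 mm⁴
Total I = 6 432 899 mm⁴.

I_xx ≈ 6.433 × 10⁶ mm⁴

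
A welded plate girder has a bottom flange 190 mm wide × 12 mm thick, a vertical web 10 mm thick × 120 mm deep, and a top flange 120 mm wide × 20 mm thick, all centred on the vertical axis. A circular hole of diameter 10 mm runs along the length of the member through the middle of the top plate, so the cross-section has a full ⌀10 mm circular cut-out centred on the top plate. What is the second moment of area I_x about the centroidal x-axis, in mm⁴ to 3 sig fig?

I_x ≈ 2.28 × 10⁷ mm⁴

Split into non-overlapping primitives; take the origin at the lower-left of the bounding box.
Bottom plate: 190 × 12, A = 2 280 mm², y = 6 mm, Ī = 27 360 mm⁴.
Web plate: 10 × 120, A = 1 200 mm², y = 72 mm, Ī = 1 440 000 mm⁴.
Top plate: 120 × 20, A = 2 400 mm², y = 142 mm, Ī = 80 000 mm⁴.
Hole (subtracted): ⌀10, A = 78.54 mm², y = 142 mm, Ī = 490.87 mm⁴.
Centroid: ȳ = ΣA·y / ΣA = 74.072 mm.
Transfer each piece to the centroidal x-axis using Ī + A·d² with d = y − 74.072:
  bottom plate: d = -68.072 mm → contributes +10 592 503 mm⁴
  web plate: d = -2.0723 mm → contributes +1 445 153 mm⁴
  top plate: d = 67.928 mm → contributes +11 154 022 mm⁴
  hole: d = 67.928 mm → contributes −362 887 mm⁴
Total I = 22 828 791 mm⁴.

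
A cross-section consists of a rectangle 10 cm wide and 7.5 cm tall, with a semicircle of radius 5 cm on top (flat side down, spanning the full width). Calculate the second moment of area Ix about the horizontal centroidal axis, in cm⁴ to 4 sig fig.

Ix ≈ 1309 cm⁴

Split into non-overlapping primitives; take the origin at the lower-left of the bounding box.
Rectangular body: 10 × 7.5, A = 75 cm², y = 3.75 cm, Ī = 351.563 cm⁴.
Semicircular cap: semicircle r = 5, A = 39.2699 cm², y = 9.62207 cm, Ī = 68.5981 cm⁴.
Centroid: ȳ = ΣA·y / ΣA = 5.76799 cm.
Transfer each piece to the horizontal centroidal axis using Ī + A·d² with d = y − 5.76799:
  rectangular body: d = -2.01799 cm → contributes +656.984 cm⁴
  semicircular cap: d = 3.85408 cm → contributes +651.91 cm⁴
Total I = 1308.89 cm⁴.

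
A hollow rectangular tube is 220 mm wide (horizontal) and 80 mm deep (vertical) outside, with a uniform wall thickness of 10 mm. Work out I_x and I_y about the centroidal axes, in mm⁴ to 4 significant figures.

Break the section into simple shapes (no overlaps), measuring from the bottom-left corner of the bounding box.
Outer rectangle: 220 × 80, A = 17 600 mm², y = 40 mm, Ī = 9 386 667 mm⁴.
Inner void (subtracted): 200 × 60, A = 12 000 mm², y = 40 mm, Ī = 3 600 000 mm⁴.
By symmetry the centroid is at mid-height, ȳ = 40 mm.
All pieces are centred on the centroidal x-axis, so I = ΣĪ (holes subtracted) = 5 786 667 mm⁴.
Repeating about the centroidal y-axis gives I_y = 30 986 667 mm⁴.

I_x ≈ 5.787 × 10⁶ mm⁴, I_y ≈ 3.099 × 10⁷ mm⁴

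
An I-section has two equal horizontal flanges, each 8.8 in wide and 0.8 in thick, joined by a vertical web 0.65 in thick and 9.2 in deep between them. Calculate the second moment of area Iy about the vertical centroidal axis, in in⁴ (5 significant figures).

Iy ≈ 91.073 in⁴

Treat the section as a set of non-overlapping primitives; coordinates are from the bounding-box lower-left.
Bottom flange: 8.8 × 0.8, A = 7.04 in², x = 4.4 in, Ī = 45.43147 in⁴.
Web: 0.65 × 9.2, A = 5.98 in², x = 4.4 in, Ī = 0.2105458 in⁴.
Top flange: 8.8 × 0.8, A = 7.04 in², x = 4.4 in, Ī = 45.43147 in⁴.
By symmetry the centroid is at mid-width, x̄ = 4.4 in.
All pieces are centred on the vertical centroidal axis, so I = ΣĪ = 91.07348 in⁴.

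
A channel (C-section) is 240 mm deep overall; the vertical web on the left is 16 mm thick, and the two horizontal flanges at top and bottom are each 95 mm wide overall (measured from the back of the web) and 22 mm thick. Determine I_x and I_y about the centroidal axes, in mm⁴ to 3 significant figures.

Treat the section as a set of non-overlapping primitives; coordinates are from the bounding-box lower-left.
Web: 16 × 240, A = 3 840 mm², y = 120 mm, Ī = 18 432 000 mm⁴.
Top flange (beyond web): 79 × 22, A = 1 738 mm², y = 229 mm, Ī = 70 099 mm⁴.
Bottom flange (beyond web): 79 × 22, A = 1 738 mm², y = 11 mm, Ī = 70 099 mm⁴.
By symmetry the centroid is at mid-height, ȳ = 120 mm.
Transfer each piece to the centroidal x-axis using Ī + A·d² with d = y − 120:
  web: d = 0 mm → contributes +18 432 000 mm⁴
  top flange (beyond web): d = 109 mm → contributes +20 719 277 mm⁴
  bottom flange (beyond web): d = -109 mm → contributes +20 719 277 mm⁴
Total I = 59 870 555 mm⁴.
For the y-axis: x̄ = 30.568 mm.
Repeating about the centroidal y-axis gives I_y = 6 006 195 mm⁴.

I_x ≈ 5.99 × 10⁷ mm⁴, I_y ≈ 6.01 × 10⁶ mm⁴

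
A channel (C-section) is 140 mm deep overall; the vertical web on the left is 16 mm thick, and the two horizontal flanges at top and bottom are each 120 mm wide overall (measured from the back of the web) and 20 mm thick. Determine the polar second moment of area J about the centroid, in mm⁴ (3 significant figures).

Split into non-overlapping primitives; take the origin at the lower-left of the bounding box.
Web: 16 × 140, A = 2 240 mm², y = 70 mm, Ī = 3 658 667 mm⁴.
Top flange (beyond web): 104 × 20, A = 2 080 mm², y = 130 mm, Ī = 69 333 mm⁴.
Bottom flange (beyond web): 104 × 20, A = 2 080 mm², y = 10 mm, Ī = 69 333 mm⁴.
By symmetry the centroid is at mid-height, ȳ = 70 mm.
Transfer each piece to the centroidal x-axis using Ī + A·d² with d = y − 70:
  web: d = 0 mm → contributes +3 658 667 mm⁴
  top flange (beyond web): d = 60 mm → contributes +7 557 333 mm⁴
  bottom flange (beyond web): d = -60 mm → contributes +7 557 333 mm⁴
Total I = 18 773 333 mm⁴.
For the y-axis: x̄ = 47 mm.
Repeating about the centroidal y-axis gives I_y = 9 038 933 mm⁴.
Polar second moment: J = I_x + I_y = 27 812 267 mm⁴.

J ≈ 2.78 × 10⁷ mm⁴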